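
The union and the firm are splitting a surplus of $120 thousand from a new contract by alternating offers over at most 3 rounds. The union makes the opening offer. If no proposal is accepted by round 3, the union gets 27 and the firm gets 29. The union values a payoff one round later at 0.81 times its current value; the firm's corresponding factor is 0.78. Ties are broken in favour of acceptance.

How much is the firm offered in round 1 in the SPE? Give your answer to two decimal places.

36.11

Round 3 (the union proposes): the firm gets 29 if talks fail, so the union offers 29 and keeps 91.
Round 2 (the firm proposes): the union can get 91 next round, worth 0.81 × 91 = 73.71 now; the firm offers that and keeps 46.29.
Round 1 (the union proposes): the firm can get 46.29 next round, worth 0.78 × 46.29 = 36.1062 now; the union offers that and keeps 83.8938.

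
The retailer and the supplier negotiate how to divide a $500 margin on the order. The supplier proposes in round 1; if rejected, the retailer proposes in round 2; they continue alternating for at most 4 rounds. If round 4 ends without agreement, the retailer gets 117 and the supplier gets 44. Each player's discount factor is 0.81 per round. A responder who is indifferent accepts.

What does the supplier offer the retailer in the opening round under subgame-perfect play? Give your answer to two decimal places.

Round 4 (the retailer proposes): the supplier gets 44 if talks fail, so the retailer offers 44 and keeps 456.
Round 3 (the supplier proposes): the retailer can get 456 next round, worth 0.81 × 456 = 369.36 now, so the supplier offers 369.36, keeping 130.64.
Round 2 (the retailer proposes): the supplier can get 130.64 next round, worth 0.81 × 130.64 = 105.8184 now. The retailer offers 105.8184 and keeps 500 − 105.8184 = 394.1816.
Round 1 (the supplier proposes): the retailer can get 394.1816 next round, worth 0.81 × 394.1816 = 319.287096 now. The supplier offers 319.287096 and keeps 500 − 319.287096 = 180.712904.

319.29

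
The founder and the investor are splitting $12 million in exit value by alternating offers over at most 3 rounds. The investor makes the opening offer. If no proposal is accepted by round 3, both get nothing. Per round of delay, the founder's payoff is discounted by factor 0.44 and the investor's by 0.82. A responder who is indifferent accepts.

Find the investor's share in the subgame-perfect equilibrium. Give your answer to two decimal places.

Round 3 (the investor proposes): rejection yields 0 for the founder; the investor offers 0 and keeps 12.
Round 2 (the founder proposes): the investor can get 12 next round, worth 0.82 × 12 = 9.84 now, so the founder offers 9.84, keeping 2.16.
Round 1 (the investor proposes): the founder can get 2.16 next round, worth 0.44 × 2.16 = 0.9504 now. The investor offers 0.9504 and keeps 12 − 0.9504 = 11.0496.

11.05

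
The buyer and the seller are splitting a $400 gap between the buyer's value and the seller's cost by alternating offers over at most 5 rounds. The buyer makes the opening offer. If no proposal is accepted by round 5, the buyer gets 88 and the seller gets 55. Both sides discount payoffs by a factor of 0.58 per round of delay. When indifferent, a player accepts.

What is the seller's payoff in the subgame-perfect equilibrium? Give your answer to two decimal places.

Round 5 (the buyer proposes): the seller gets 55 if talks fail, so the buyer offers 55 and keeps 345.
Round 4 (the seller proposes): the buyer can get 345 next round, worth 0.58 × 345 = 200.1 now; the seller offers that and keeps 199.9.
Round 3 (the buyer proposes): the seller can get 199.9 next round, worth 0.58 × 199.9 = 115.942 now. The buyer offers 115.942 and keeps 400 − 115.942 = 284.058.
Round 2 (the seller proposes): the buyer can get 284.058 next round, worth 0.58 × 284.058 = 164.75364 now; the seller offers that and keeps 235.24636.
Round 1 (the buyer proposes): the seller can get 235.24636 next round, worth 0.58 × 235.24636 = 136.4428888 now; the buyer offers that and keeps 263.5571112.

136.44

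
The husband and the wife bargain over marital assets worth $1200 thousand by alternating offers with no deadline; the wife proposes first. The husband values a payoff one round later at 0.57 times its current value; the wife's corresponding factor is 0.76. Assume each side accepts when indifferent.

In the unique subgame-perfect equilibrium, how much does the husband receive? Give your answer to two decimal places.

When the wife proposes, the husband accepts any offer worth at least 0.57 times what the husband would get by proposing next round; and vice versa.
This gives x = 1200 − 0.57y and y = 1200 − 0.76x, where x and y are each side's share when it proposes.
Hence (1 − 0.57·0.76)x = 1200(1 − 0.57), i.e. 0.5668·x = 516.
x ≈ 910.3740; the husband's share is 1200 − x ≈ 289.6260.

289.63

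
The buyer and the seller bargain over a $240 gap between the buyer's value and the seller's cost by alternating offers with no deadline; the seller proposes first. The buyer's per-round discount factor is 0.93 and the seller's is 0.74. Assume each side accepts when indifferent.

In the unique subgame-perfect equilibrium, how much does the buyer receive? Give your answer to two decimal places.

Let x be the seller's share when the seller proposes and y be the buyer's share when the buyer proposes.
The buyer accepts iff offered ≥ 0.93·y, so x = 240 − 0.93y. Symmetrically y = 240 − 0.74x.
Substituting: x = 240 − 0.93(240 − 0.74x), giving x(1 − 0.74·0.93) = 240(1 − 0.93).
So x = 240 × 0.07 / 0.3118 ≈ 53.8807, and the buyer receives 240 − x ≈ 186.1193.

186.12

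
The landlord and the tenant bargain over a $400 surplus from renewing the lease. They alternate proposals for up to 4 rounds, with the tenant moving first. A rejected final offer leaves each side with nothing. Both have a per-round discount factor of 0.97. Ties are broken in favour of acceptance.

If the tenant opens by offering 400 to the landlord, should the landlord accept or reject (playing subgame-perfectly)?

Round 4 (the landlord proposes): rejection yields 0 for the tenant; the landlord offers 0 and keeps 400.
Round 3 (the tenant proposes): the landlord can get 400 next round, worth 0.97 × 400 = 388 now. The tenant offers 388 and keeps 400 − 388 = 12.
Round 2 (the landlord proposes): the tenant can get 12 next round, worth 0.97 × 12 = 11.64 now. The landlord offers 11.64 and keeps 400 − 11.64 = 388.36.
So by rejecting in round 1, the landlord gets 388.36 next round, worth 0.97 × 388.36 = 376.7092 now.
Offer 400 ≥ 376.7092, so the landlord accepts.

Accept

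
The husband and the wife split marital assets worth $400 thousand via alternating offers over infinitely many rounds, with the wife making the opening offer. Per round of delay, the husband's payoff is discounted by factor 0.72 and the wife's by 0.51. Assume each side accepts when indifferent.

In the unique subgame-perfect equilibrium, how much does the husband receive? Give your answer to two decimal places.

In a stationary SPE each proposer offers the other exactly their discounted continuation value.
If the wife keeps x when proposing and the husband keeps y when proposing, then x = 400 − 0.72y and y = 400 − 0.51x.
Solving: x = 400(1 − 0.72) / (1 − 0.51·0.72) = 112 / 0.6328 ≈ 176.9912.
The husband gets 400 − 176.9912 ≈ 223.0088.

223.01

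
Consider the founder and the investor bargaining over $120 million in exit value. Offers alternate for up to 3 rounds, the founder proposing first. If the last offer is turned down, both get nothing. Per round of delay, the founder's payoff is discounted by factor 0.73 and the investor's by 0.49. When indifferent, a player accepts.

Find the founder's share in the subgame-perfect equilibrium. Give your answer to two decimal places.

Round 3 (the founder proposes): the investor will accept anything ≥ 0, so the founder offers 0 and keeps 120.
Round 2 (the investor proposes): the founder can get 120 next round, worth 0.73 × 120 = 87.6 now, so the investor offers 87.6, keeping 32.4.
Round 1 (the founder proposes): the investor can get 32.4 next round, worth 0.49 × 32.4 = 15.876 now, so the founder offers 15.876, keeping 104.124.

104.12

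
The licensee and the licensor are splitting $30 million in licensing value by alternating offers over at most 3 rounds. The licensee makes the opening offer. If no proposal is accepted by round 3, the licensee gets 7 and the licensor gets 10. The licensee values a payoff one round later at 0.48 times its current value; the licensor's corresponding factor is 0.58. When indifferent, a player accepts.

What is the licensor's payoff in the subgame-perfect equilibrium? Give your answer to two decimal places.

11.83

Round 3 (the licensee proposes): the licensor gets 10 if talks fail, so the licensee offers 10 and keeps 20.
Round 2 (the licensor proposes): the licensee can get 20 next round, worth 0.48 × 20 = 9.6 now, so the licensor offers 9.6, keeping 20.4.
Round 1 (the licensee proposes): the licensor can get 20.4 next round, worth 0.58 × 20.4 = 11.832 now. The licensee offers 11.832 and keeps 30 − 11.832 = 18.168.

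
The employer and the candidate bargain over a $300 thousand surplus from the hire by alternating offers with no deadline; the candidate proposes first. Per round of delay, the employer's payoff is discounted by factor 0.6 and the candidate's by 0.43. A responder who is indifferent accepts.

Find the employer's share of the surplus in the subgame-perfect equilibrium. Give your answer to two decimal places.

138.27

When the candidate proposes, the employer accepts any offer worth at least 0.6 times what the employer would get by proposing next round; and vice versa.
This gives x = 300 − 0.6y and y = 300 − 0.43x, where x and y are each side's share when it proposes.
Hence (1 − 0.6·0.43)x = 300(1 − 0.6), i.e. 0.742·x = 120.
x ≈ 161.7251; the employer's share is 300 − x ≈ 138.2749.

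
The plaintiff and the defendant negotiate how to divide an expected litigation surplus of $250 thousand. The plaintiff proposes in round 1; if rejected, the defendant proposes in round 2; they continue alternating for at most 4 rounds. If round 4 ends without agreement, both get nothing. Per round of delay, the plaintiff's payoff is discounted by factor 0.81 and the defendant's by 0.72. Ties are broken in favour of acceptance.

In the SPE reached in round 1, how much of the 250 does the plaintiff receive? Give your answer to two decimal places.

110.82

Round 4 (the defendant proposes): the plaintiff will accept anything ≥ 0, so the defendant offers 0 and keeps 250.
Round 3 (the plaintiff proposes): the defendant can get 250 next round, worth 0.72 × 250 = 180 now, so the plaintiff offers 180, keeping 70.
Round 2 (the defendant proposes): the plaintiff can get 70 next round, worth 0.81 × 70 = 56.7 now, so the defendant offers 56.7, keeping 193.3.
Round 1 (the plaintiff proposes): the defendant can get 193.3 next round, worth 0.72 × 193.3 = 139.176 now, so the plaintiff offers 139.176, keeping 110.824.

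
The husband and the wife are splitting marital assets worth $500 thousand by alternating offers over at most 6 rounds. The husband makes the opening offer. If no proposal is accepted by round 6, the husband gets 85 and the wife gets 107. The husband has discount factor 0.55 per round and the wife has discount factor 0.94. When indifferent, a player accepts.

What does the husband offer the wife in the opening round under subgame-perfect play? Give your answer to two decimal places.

Solve by backward induction from round 6.
Round 6 (the wife proposes): the husband gets 85 if talks fail, so the wife offers 85 and keeps 415.
Round 5 (the husband proposes): the wife can get 415 next round, worth 0.94 × 415 = 390.1 now, so the husband offers 390.1, keeping 109.9.
Round 4 (the wife proposes): the husband can get 109.9 next round, worth 0.55 × 109.9 = 60.445 now; the wife offers that and keeps 439.555.
Round 3 (the husband proposes): the wife can get 439.555 next round, worth 0.94 × 439.555 = 413.1817 now; the husband offers that and keeps 86.8183.
Round 2 (the wife proposes): the husband can get 86.8183 next round, worth 0.55 × 86.8183 = 47.750065 now. The wife offers 47.750065 and keeps 500 − 47.750065 = 452.249935.
Round 1 (the husband proposes): the wife can get 452.249935 next round, worth 0.94 × 452.249935 = 425.1149389 now; the husband offers that and keeps 74.8850611.

425.11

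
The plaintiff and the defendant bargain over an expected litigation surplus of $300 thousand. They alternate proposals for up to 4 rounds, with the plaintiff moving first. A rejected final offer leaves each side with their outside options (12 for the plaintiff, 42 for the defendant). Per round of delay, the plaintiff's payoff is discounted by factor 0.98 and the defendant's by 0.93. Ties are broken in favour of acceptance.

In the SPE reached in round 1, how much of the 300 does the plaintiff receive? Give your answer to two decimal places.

50.31

Round 4 (the defendant proposes): the plaintiff gets 12 if talks fail, so the defendant offers 12 and keeps 288.
Round 3 (the plaintiff proposes): the defendant can get 288 next round, worth 0.93 × 288 = 267.84 now; the plaintiff offers that and keeps 32.16.
Round 2 (the defendant proposes): the plaintiff can get 32.16 next round, worth 0.98 × 32.16 = 31.5168 now. The defendant offers 31.5168 and keeps 300 − 31.5168 = 268.4832.
Round 1 (the plaintiff proposes): the defendant can get 268.4832 next round, worth 0.93 × 268.4832 = 249.689376 now. The plaintiff offers 249.689376 and keeps 300 − 249.689376 = 50.310624.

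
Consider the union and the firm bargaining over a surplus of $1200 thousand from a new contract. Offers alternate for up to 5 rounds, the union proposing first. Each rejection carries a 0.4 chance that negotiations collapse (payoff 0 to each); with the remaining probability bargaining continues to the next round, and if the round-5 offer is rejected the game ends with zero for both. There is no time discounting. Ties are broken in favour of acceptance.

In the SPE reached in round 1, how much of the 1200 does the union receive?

808.32

By backward induction:
Round 5 (the union proposes): the firm will accept anything ≥ 0, so the union offers 0 and keeps 1200.
Round 4 (the firm proposes): rejecting gives the union an expected 0.6 × 1200 = 720; the firm offers that and keeps 480.
Round 3 (the union proposes): rejecting gives the firm an expected 0.6 × 480 = 288, so the union offers 288, keeping 912.
Round 2 (the firm proposes): rejecting gives the union an expected 0.6 × 912 = 547.2; the firm offers that and keeps 652.8.
Round 1 (the union proposes): rejecting gives the firm an expected 0.6 × 652.8 = 391.68. The union offers 391.68 and keeps 1200 − 391.68 = 808.32.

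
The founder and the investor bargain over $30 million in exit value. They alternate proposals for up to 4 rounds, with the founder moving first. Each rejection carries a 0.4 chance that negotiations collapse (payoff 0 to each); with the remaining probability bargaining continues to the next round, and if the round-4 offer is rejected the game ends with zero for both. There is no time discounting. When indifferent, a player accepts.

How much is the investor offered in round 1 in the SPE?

Round 4 (the investor proposes): rejection yields 0 for the founder; the investor offers 0 and keeps 30.
Round 3 (the founder proposes): rejecting gives the investor an expected 0.6 × 30 = 18; the founder offers that and keeps 12.
Round 2 (the investor proposes): rejecting gives the founder an expected 0.6 × 12 = 7.2; the investor offers that and keeps 22.8.
Round 1 (the founder proposes): rejecting gives the investor an expected 0.6 × 22.8 = 13.68; the founder offers that and keeps 16.32.

13.68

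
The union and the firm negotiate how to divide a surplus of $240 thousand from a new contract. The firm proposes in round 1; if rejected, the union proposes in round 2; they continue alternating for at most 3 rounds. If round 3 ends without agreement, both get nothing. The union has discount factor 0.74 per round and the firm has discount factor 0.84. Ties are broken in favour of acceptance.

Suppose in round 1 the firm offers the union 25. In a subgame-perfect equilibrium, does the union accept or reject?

Work out the union's continuation value if the offer is rejected.
Round 3 (the firm proposes): the union will accept anything ≥ 0, so the firm offers 0 and keeps 240.
Round 2 (the union proposes): the firm can get 240 next round, worth 0.84 × 240 = 201.6 now; the union offers that and keeps 38.4.
So by rejecting in round 1, the union gets 38.4 next round, worth 0.74 × 38.4 = 28.416 now.
Offer 25 < 28.416, so the union rejects.

Reject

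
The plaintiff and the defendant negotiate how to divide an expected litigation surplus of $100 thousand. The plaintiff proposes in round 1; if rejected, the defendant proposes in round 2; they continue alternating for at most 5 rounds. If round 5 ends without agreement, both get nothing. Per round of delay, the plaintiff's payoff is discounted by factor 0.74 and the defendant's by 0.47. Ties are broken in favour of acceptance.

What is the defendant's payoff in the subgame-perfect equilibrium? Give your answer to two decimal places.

Round 5 (the plaintiff proposes): rejection yields 0 for the defendant; the plaintiff offers 0 and keeps 100.
Round 4 (the defendant proposes): the plaintiff can get 100 next round, worth 0.74 × 100 = 74 now, so the defendant offers 74, keeping 26.
Round 3 (the plaintiff proposes): the defendant can get 26 next round, worth 0.47 × 26 = 12.22 now; the plaintiff offers that and keeps 87.78.
Round 2 (the defendant proposes): the plaintiff can get 87.78 next round, worth 0.74 × 87.78 = 64.9572 now; the defendant offers that and keeps 35.0428.
Round 1 (the plaintiff proposes): the defendant can get 35.0428 next round, worth 0.47 × 35.0428 = 16.470116 now. The plaintiff offers 16.470116 and keeps 100 − 16.470116 = 83.529884.

16.47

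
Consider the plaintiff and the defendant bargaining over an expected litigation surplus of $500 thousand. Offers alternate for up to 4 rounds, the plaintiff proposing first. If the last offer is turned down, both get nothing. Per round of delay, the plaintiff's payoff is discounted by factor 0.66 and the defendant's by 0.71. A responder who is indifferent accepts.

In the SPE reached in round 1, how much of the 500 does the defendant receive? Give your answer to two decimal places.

287.05

Round 4 (the defendant proposes): rejection yields 0 for the plaintiff; the defendant offers 0 and keeps 500.
Round 3 (the plaintiff proposes): the defendant can get 500 next round, worth 0.71 × 500 = 355 now, so the plaintiff offers 355, keeping 145.
Round 2 (the defendant proposes): the plaintiff can get 145 next round, worth 0.66 × 145 = 95.7 now. The defendant offers 95.7 and keeps 500 − 95.7 = 404.3.
Round 1 (the plaintiff proposes): the defendant can get 404.3 next round, worth 0.71 × 404.3 = 287.053 now. The plaintiff offers 287.053 and keeps 500 − 287.053 = 212.947.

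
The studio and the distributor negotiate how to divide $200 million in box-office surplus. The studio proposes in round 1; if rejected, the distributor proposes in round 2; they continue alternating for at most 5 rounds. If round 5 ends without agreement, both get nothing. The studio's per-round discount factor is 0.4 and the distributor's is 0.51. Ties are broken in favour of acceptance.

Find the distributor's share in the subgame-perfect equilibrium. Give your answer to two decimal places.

73.68

By backward induction:
Round 5 (the studio proposes): the distributor will accept anything ≥ 0, so the studio offers 0 and keeps 200.
Round 4 (the distributor proposes): the studio can get 200 next round, worth 0.4 × 200 = 80 now, so the distributor offers 80, keeping 120.
Round 3 (the studio proposes): the distributor can get 120 next round, worth 0.51 × 120 = 61.2 now; the studio offers that and keeps 138.8.
Round 2 (the distributor proposes): the studio can get 138.8 next round, worth 0.4 × 138.8 = 55.52 now. The distributor offers 55.52 and keeps 200 − 55.52 = 144.48.
Round 1 (the studio proposes): the distributor can get 144.48 next round, worth 0.51 × 144.48 = 73.6848 now, so the studio offers 73.6848, keeping 126.3152.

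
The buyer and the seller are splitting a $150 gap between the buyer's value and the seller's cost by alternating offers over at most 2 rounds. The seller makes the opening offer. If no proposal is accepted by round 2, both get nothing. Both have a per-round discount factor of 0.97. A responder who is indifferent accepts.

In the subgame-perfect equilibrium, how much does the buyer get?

Round 2 (the buyer proposes): the seller will accept anything ≥ 0, so the buyer offers 0 and keeps 150.
Round 1 (the seller proposes): the buyer can get 150 next round, worth 0.97 × 150 = 145.5 now, so the seller offers 145.5, keeping 4.5.

145.5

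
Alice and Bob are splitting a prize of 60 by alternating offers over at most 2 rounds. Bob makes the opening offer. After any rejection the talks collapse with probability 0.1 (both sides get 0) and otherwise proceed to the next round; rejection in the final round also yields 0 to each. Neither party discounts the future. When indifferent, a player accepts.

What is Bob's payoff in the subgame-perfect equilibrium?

6

Round 2 (Alice proposes): rejection yields 0 for Bob; Alice offers 0 and keeps 60.
Round 1 (Bob proposes): rejecting gives Alice an expected 0.9 × 60 = 54, so Bob offers 54, keeping 6.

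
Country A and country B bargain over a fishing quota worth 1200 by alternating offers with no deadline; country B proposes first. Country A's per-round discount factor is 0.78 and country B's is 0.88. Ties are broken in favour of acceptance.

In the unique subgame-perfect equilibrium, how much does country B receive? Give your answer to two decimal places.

Let x be country B's share when country B proposes and y be country A's share when country A proposes.
Country A accepts iff offered ≥ 0.78·y, so x = 1200 − 0.78y. Symmetrically y = 1200 − 0.88x.
Substituting: x = 1200 − 0.78(1200 − 0.88x), giving x(1 − 0.88·0.78) = 1200(1 − 0.78).
So x = 1200 × 0.22 / 0.3136 ≈ 841.8367, and country A receives 1200 − x ≈ 358.1633.

841.84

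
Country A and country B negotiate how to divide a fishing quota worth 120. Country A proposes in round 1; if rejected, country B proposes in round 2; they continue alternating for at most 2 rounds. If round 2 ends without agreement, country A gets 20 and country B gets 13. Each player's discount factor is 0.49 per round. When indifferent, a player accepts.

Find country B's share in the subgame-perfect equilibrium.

Round 2 (country B proposes): country A gets 20 if talks fail, so country B offers 20 and keeps 100.
Round 1 (country A proposes): country B can get 100 next round, worth 0.49 × 100 = 49 now, so country A offers 49, keeping 71.

49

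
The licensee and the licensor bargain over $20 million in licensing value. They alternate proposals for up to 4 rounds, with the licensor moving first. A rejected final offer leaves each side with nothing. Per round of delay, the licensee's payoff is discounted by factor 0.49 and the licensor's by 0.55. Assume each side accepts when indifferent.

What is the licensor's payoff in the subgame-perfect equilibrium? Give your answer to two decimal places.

Round 4 (the licensee proposes): rejection yields 0 for the licensor; the licensee offers 0 and keeps 20.
Round 3 (the licensor proposes): the licensee can get 20 next round, worth 0.49 × 20 = 9.8 now; the licensor offers that and keeps 10.2.
Round 2 (the licensee proposes): the licensor can get 10.2 next round, worth 0.55 × 10.2 = 5.61 now; the licensee offers that and keeps 14.39.
Round 1 (the licensor proposes): the licensee can get 14.39 next round, worth 0.49 × 14.39 = 7.0511 now; the licensor offers that and keeps 12.9489.

12.95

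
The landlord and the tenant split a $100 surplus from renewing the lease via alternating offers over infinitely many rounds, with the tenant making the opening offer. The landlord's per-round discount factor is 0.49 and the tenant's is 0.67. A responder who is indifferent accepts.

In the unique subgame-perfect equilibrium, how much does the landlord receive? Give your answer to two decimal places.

24.07

In a stationary SPE each proposer offers the other exactly their discounted continuation value.
If the tenant keeps x when proposing and the landlord keeps y when proposing, then x = 100 − 0.49y and y = 100 − 0.67x.
Solving: x = 100(1 − 0.49) / (1 − 0.67·0.49) = 51 / 0.6717 ≈ 75.9268.
The landlord gets 100 − 75.9268 ≈ 24.0732.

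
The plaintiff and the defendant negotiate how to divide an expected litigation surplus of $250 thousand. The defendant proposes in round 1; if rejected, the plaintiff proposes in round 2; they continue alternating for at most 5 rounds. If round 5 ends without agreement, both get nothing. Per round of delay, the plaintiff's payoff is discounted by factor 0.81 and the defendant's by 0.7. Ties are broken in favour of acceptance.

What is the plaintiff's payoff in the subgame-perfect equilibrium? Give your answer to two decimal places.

95.20

Work backward from the last round.
Round 5 (the defendant proposes): rejection yields 0 for the plaintiff; the defendant offers 0 and keeps 250.
Round 4 (the plaintiff proposes): the defendant can get 250 next round, worth 0.7 × 250 = 175 now; the plaintiff offers that and keeps 75.
Round 3 (the defendant proposes): the plaintiff can get 75 next round, worth 0.81 × 75 = 60.75 now, so the defendant offers 60.75, keeping 189.25.
Round 2 (the plaintiff proposes): the defendant can get 189.25 next round, worth 0.7 × 189.25 = 132.475 now. The plaintiff offers 132.475 and keeps 250 − 132.475 = 117.525.
Round 1 (the defendant proposes): the plaintiff can get 117.525 next round, worth 0.81 × 117.525 = 95.19525 now. The defendant offers 95.19525 and keeps 250 − 95.19525 = 154.80475.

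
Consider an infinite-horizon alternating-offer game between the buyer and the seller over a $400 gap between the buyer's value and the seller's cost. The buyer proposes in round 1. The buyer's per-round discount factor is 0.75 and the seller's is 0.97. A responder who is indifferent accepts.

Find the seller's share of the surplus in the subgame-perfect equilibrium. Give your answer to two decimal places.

355.96

When the buyer proposes, the seller accepts any offer worth at least 0.97 times what the seller would get by proposing next round; and vice versa.
This gives x = 400 − 0.97y and y = 400 − 0.75x, where x and y are each side's share when it proposes.
Hence (1 − 0.97·0.75)x = 400(1 − 0.97), i.e. 0.2725·x = 12.
x ≈ 44.0367; the seller's share is 400 − x ≈ 355.9633.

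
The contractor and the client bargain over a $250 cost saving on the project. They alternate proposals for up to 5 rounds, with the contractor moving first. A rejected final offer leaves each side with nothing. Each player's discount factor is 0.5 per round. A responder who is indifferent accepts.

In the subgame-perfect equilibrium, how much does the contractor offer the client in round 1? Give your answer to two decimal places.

Solve by backward induction from round 5.
Round 5 (the contractor proposes): rejection yields 0 for the client; the contractor offers 0 and keeps 250.
Round 4 (the client proposes): the contractor can get 250 next round, worth 0.5 × 250 = 125 now. The client offers 125 and keeps 250 − 125 = 125.
Round 3 (the contractor proposes): the client can get 125 next round, worth 0.5 × 125 = 62.5 now; the contractor offers that and keeps 187.5.
Round 2 (the client proposes): the contractor can get 187.5 next round, worth 0.5 × 187.5 = 93.75 now; the client offers that and keeps 156.25.
Round 1 (the contractor proposes): the client can get 156.25 next round, worth 0.5 × 156.25 = 78.125 now; the contractor offers that and keeps 171.875.

78.13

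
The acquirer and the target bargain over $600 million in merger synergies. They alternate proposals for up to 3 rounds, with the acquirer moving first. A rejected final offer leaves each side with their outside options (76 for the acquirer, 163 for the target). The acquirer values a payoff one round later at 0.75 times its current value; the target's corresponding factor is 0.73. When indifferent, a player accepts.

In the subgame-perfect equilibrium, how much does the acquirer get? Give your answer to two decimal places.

401.26

Round 3 (the acquirer proposes): the target gets 163 if talks fail, so the acquirer offers 163 and keeps 437.
Round 2 (the target proposes): the acquirer can get 437 next round, worth 0.75 × 437 = 327.75 now. The target offers 327.75 and keeps 600 − 327.75 = 272.25.
Round 1 (the acquirer proposes): the target can get 272.25 next round, worth 0.73 × 272.25 = 198.7425 now; the acquirer offers that and keeps 401.2575.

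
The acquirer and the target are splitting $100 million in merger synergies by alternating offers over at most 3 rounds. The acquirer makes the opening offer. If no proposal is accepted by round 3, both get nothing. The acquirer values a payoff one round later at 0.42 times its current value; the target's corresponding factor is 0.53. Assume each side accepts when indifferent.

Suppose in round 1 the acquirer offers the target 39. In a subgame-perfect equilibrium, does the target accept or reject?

Round 3 (the acquirer proposes): the target will accept anything ≥ 0, so the acquirer offers 0 and keeps 100.
Round 2 (the target proposes): the acquirer can get 100 next round, worth 0.42 × 100 = 42 now. The target offers 42 and keeps 100 − 42 = 58.
So by rejecting in round 1, the target gets 58 next round, worth 0.53 × 58 = 30.74 now.
Offer 39 ≥ 30.74, so the target accepts.

Accept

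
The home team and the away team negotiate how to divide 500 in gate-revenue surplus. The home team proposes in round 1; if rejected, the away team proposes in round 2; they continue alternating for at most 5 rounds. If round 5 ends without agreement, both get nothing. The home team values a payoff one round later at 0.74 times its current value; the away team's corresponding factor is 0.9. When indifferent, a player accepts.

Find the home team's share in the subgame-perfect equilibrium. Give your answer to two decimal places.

By backward induction:
Round 5 (the home team proposes): rejection yields 0 for the away team; the home team offers 0 and keeps 500.
Round 4 (the away team proposes): the home team can get 500 next round, worth 0.74 × 500 = 370 now; the away team offers that and keeps 130.
Round 3 (the home team proposes): the away team can get 130 next round, worth 0.9 × 130 = 117 now, so the home team offers 117, keeping 383.
Round 2 (the away team proposes): the home team can get 383 next round, worth 0.74 × 383 = 283.42 now; the away team offers that and keeps 216.58.
Round 1 (the home team proposes): the away team can get 216.58 next round, worth 0.9 × 216.58 = 194.922 now. The home team offers 194.922 and keeps 500 − 194.922 = 305.078.

305.08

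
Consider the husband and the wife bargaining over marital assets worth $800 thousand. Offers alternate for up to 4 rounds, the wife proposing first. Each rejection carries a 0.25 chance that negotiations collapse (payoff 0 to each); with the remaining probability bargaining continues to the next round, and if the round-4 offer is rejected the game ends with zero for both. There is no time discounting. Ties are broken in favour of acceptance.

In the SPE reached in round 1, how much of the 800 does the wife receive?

By backward induction:
Round 4 (the husband proposes): the wife will accept anything ≥ 0, so the husband offers 0 and keeps 800.
Round 3 (the wife proposes): rejecting gives the husband an expected 0.75 × 800 = 600. The wife offers 600 and keeps 800 − 600 = 200.
Round 2 (the husband proposes): rejecting gives the wife an expected 0.75 × 200 = 150, so the husband offers 150, keeping 650.
Round 1 (the wife proposes): rejecting gives the husband an expected 0.75 × 650 = 487.5, so the wife offers 487.5, keeping 312.5.

312.5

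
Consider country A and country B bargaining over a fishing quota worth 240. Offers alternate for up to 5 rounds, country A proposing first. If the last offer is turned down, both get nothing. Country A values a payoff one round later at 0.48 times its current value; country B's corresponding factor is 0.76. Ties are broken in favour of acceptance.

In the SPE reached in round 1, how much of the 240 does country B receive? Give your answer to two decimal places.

129.45

Round 5 (country A proposes): country B will accept anything ≥ 0, so country A offers 0 and keeps 240.
Round 4 (country B proposes): country A can get 240 next round, worth 0.48 × 240 = 115.2 now; country B offers that and keeps 124.8.
Round 3 (country A proposes): country B can get 124.8 next round, worth 0.76 × 124.8 = 94.848 now. Country A offers 94.848 and keeps 240 − 94.848 = 145.152.
Round 2 (country B proposes): country A can get 145.152 next round, worth 0.48 × 145.152 = 69.67296 now, so country B offers 69.67296, keeping 170.32704.
Round 1 (country A proposes): country B can get 170.32704 next round, worth 0.76 × 170.32704 = 129.4485504 now. Country A offers 129.4485504 and keeps 240 − 129.4485504 = 110.5514496.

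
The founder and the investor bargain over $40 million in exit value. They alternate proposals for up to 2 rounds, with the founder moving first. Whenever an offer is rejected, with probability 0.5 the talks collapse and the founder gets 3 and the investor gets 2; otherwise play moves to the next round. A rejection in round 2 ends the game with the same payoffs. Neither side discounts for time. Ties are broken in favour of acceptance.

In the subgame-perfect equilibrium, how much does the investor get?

19.5

Round 2 (the investor proposes): the founder gets 3 if talks fail, so the investor offers 3 and keeps 37.
Round 1 (the founder proposes): rejecting gives the investor an expected 0.5 × 37 + 0.5 × 2 = 19.5. The founder offers 19.5 and keeps 40 − 19.5 = 20.5.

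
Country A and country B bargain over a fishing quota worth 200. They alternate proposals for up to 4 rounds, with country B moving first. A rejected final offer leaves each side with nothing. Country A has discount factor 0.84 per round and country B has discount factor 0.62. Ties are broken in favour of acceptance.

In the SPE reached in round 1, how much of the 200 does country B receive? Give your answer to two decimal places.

48.67

Work backward from the last round.
Round 4 (country A proposes): rejection yields 0 for country B; country A offers 0 and keeps 200.
Round 3 (country B proposes): country A can get 200 next round, worth 0.84 × 200 = 168 now. Country B offers 168 and keeps 200 − 168 = 32.
Round 2 (country A proposes): country B can get 32 next round, worth 0.62 × 32 = 19.84 now, so country A offers 19.84, keeping 180.16.
Round 1 (country B proposes): country A can get 180.16 next round, worth 0.84 × 180.16 = 151.3344 now. Country B offers 151.3344 and keeps 200 − 151.3344 = 48.6656.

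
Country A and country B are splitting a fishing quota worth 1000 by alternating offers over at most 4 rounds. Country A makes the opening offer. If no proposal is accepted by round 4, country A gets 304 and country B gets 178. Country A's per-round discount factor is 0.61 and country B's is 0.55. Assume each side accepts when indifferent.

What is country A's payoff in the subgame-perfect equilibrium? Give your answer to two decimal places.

By backward induction:
Round 4 (country B proposes): country A gets 304 if talks fail, so country B offers 304 and keeps 696.
Round 3 (country A proposes): country B can get 696 next round, worth 0.55 × 696 = 382.8 now, so country A offers 382.8, keeping 617.2.
Round 2 (country B proposes): country A can get 617.2 next round, worth 0.61 × 617.2 = 376.492 now. Country B offers 376.492 and keeps 1000 − 376.492 = 623.508.
Round 1 (country A proposes): country B can get 623.508 next round, worth 0.55 × 623.508 = 342.9294 now; country A offers that and keeps 657.0706.

657.07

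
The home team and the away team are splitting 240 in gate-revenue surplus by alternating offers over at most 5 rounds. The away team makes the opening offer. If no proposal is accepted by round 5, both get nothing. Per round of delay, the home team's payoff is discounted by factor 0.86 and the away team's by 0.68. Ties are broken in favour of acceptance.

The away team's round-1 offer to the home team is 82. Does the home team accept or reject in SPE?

Reject

Round 5 (the away team proposes): rejection yields 0 for the home team; the away team offers 0 and keeps 240.
Round 4 (the home team proposes): the away team can get 240 next round, worth 0.68 × 240 = 163.2 now, so the home team offers 163.2, keeping 76.8.
Round 3 (the away team proposes): the home team can get 76.8 next round, worth 0.86 × 76.8 = 66.048 now. The away team offers 66.048 and keeps 240 − 66.048 = 173.952.
Round 2 (the home team proposes): the away team can get 173.952 next round, worth 0.68 × 173.952 = 118.28736 now, so the home team offers 118.28736, keeping 121.71264.
So by rejecting in round 1, the home team gets 121.71264 next round, worth 0.86 × 121.71264 = 104.6728704 now.
Offer 82 < 104.6728704, so the home team rejects.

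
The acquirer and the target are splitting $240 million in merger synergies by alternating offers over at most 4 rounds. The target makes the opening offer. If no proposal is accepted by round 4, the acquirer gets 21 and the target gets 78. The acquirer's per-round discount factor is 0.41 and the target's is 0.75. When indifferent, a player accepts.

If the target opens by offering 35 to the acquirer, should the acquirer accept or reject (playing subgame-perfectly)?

Round 4 (the acquirer proposes): the target gets 78 if talks fail, so the acquirer offers 78 and keeps 162.
Round 3 (the target proposes): the acquirer can get 162 next round, worth 0.41 × 162 = 66.42 now. The target offers 66.42 and keeps 240 − 66.42 = 173.58.
Round 2 (the acquirer proposes): the target can get 173.58 next round, worth 0.75 × 173.58 = 130.185 now, so the acquirer offers 130.185, keeping 109.815.
So by rejecting in round 1, the acquirer gets 109.815 next round, worth 0.41 × 109.815 = 45.02415 now.
Offer 35 < 45.02415, so the acquirer rejects.

Reject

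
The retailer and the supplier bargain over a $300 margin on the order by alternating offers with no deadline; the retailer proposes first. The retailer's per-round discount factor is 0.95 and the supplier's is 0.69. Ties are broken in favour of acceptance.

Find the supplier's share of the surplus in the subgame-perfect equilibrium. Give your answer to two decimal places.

Let x be the retailer's share when the retailer proposes and y be the supplier's share when the supplier proposes.
The supplier accepts iff offered ≥ 0.69·y, so x = 300 − 0.69y. Symmetrically y = 300 − 0.95x.
Substituting: x = 300 − 0.69(300 − 0.95x), giving x(1 − 0.95·0.69) = 300(1 − 0.69).
So x = 300 × 0.31 / 0.3445 ≈ 269.9565, and the supplier receives 300 − x ≈ 30.0435.

30.04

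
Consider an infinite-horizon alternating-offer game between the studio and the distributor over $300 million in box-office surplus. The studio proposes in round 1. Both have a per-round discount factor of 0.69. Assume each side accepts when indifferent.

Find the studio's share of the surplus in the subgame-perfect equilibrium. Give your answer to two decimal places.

When the studio proposes, the distributor accepts any offer worth at least 0.69 times what the distributor would get by proposing next round; and vice versa.
This gives x = 300 − 0.69y and y = 300 − 0.69x, where x and y are each side's share when it proposes.
Hence (1 − 0.69·0.69)x = 300(1 − 0.69), i.e. 0.5239·x = 93.
x ≈ 177.5148; the distributor's share is 300 − x ≈ 122.4852.

177.51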